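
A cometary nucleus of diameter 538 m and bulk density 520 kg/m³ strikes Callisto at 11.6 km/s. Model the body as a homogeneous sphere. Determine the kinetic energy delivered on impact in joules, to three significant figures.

E ≈ 2.85 × 10^18 J

v = 11600 m/s.
Mass m = (π/6) ρ d³ = (π/6) × 520 × (538)³ = 4.240 × 10^10 kg
E = ½ m v² = 0.5 × 4.240 × 10^10 × (11600)² = 2.853 × 10^18 J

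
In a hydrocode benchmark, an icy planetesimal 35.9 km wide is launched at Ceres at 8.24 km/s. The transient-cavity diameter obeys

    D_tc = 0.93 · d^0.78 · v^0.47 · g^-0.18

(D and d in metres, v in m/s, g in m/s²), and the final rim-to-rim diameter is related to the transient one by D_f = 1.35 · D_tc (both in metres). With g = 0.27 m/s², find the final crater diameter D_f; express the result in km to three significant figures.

D_f ≈ 393 km

In SI: d = 35900 m, v = 8240 m/s.
d^0.78 = 35900^0.78 = 3573
v^0.47 = 8240^0.47 = 69.26
g^-0.18 = 0.27^-0.18 = 1.266
D_tc = 0.93 × 3573 × 69.26 × 1.266 = 2.914 × 10^5 m
D_f = 1.35 × 2.914 × 10^5 = 3.934 × 10^5 m
     = 393.4 km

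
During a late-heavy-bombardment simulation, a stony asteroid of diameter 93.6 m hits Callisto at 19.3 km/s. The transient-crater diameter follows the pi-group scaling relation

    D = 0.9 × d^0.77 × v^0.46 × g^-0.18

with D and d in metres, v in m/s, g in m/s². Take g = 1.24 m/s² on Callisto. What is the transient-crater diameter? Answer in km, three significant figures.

D ≈ 2.67 km

In SI units: v = 19300 m/s.
d^0.77 = 93.6^0.77 = 32.95
v^0.46 = 19300^0.46 = 93.62
g^-0.18 = 1.24^-0.18 = 0.9620
D = 0.9 × 32.95 × 93.62 × 0.9620 = 2671 m
   = 2.671 km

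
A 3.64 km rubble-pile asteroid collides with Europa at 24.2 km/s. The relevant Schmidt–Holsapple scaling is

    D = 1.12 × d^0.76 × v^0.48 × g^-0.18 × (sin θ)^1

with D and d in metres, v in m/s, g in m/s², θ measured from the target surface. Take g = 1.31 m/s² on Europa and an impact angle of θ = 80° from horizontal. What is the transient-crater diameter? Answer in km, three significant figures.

D ≈ 67.9 km

In SI units: d = 3640 m, v = 24200 m/s.
d^0.76 = 3640^0.76 = 508.7
v^0.48 = 24200^0.48 = 127.1
g^-0.18 = 1.31^-0.18 = 0.9526
(sin 80°)^1 = 0.9848^1 = 0.9848
D = 1.12 × 508.7 × 127.1 × 0.9526 × 0.9848 = 67933 m
   = 67.93 km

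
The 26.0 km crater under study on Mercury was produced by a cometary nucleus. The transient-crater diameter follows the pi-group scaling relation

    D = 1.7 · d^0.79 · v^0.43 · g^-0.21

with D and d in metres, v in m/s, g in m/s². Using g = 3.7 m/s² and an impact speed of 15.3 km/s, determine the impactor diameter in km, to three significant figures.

d ≈ 1.48 km

Rearranging for d: d = [D / (1.7 · 15300^0.43 · 3.7^-0.21)]^(1/0.79).
D = 26000 m.
15300^0.43 = 63.01
3.7^-0.21 = 0.7598
Denominator = 1.7 × 63.01 × 0.7598 = 81.39
D / 81.39 = 26000 / 81.39 = 319.4
d = 319.4^(1/0.79) = 319.4^1.2658 = 1479 m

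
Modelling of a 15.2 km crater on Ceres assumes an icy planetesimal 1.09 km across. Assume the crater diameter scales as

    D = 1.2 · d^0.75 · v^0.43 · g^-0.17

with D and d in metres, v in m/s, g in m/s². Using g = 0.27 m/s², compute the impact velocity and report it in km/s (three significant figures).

Rearranging for v: v = [D / (1.2 · 1090^0.75 · 0.27^-0.17)]^(1/0.43).
D = 15200 m.
1090^0.75 = 189.7
0.27^-0.17 = 1.249
Denominator = 1.2 × 189.7 × 1.249 = 284.3
D / 284.3 = 15200 / 284.3 = 53.46
v = 53.46^(1/0.43) = 53.46^2.3256 = 10440 m/s

v ≈ 10.4 km/s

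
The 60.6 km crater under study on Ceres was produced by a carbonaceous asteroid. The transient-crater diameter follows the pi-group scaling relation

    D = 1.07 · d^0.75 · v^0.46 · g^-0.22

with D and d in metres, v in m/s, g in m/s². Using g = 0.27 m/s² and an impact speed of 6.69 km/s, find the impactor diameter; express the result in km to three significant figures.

Rearranging for d: d = [D / (1.07 · 6690^0.46 · 0.27^-0.22)]^(1/0.75).
D = 60600 m.
6690^0.46 = 57.50
0.27^-0.22 = 1.334
Denominator = 1.07 × 57.50 × 1.334 = 82.07
D / 82.07 = 60600 / 82.07 = 738.4
d = 738.4^(1/0.75) = 738.4^1.3333 = 6673 m

d ≈ 6.67 km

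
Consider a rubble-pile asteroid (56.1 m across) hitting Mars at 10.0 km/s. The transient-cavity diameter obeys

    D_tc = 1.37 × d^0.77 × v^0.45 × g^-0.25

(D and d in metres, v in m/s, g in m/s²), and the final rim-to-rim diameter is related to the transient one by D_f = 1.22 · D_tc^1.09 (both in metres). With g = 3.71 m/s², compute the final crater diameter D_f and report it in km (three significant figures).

D_f ≈ 3.24 km

v = 10000 m/s.
d^0.77 = 56.1^0.77 = 22.22
v^0.45 = 10000^0.45 = 63.10
g^-0.25 = 3.71^-0.25 = 0.7205
D_tc = 1.37 × 22.22 × 63.10 × 0.7205 = 1384 m
D_f = 1.22 × (1384)^1.09 = 3237 m
     = 3.237 km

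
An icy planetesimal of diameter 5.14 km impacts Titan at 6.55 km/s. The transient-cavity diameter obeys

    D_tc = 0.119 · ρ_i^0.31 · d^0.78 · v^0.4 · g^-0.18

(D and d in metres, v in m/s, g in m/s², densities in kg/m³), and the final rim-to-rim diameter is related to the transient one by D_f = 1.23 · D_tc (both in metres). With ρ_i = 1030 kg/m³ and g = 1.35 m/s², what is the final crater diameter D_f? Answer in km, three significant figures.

In SI: d = 5140 m, v = 6550 m/s.
ρ_i^0.31 = 1030^0.31 = 8.590
d^0.78 = 5140^0.78 = 784.4
v^0.4 = 6550^0.4 = 33.61
g^-0.18 = 1.35^-0.18 = 0.9474
D_tc = 0.119 × 8.590 × 784.4 × 33.61 × 0.9474 = 25530 m
D_f = 1.23 × 25530 = 31402 m
     = 31.40 km

D_f ≈ 31.4 km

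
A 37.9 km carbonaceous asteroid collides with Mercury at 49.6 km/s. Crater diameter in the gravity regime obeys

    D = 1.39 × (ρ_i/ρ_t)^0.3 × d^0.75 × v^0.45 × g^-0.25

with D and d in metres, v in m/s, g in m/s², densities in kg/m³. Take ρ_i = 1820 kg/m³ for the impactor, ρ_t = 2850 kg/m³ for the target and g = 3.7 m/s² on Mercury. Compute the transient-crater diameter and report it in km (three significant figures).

D ≈ 309 km

In SI units: d = 37900 m, v = 49600 m/s.
(ρ_i/ρ_t)^0.3 = (1820/2850)^0.3 = 0.8741
d^0.75 = 37900^0.75 = 2716
v^0.45 = 49600^0.45 = 129.7
g^-0.25 = 3.7^-0.25 = 0.7210
D = 1.39 × 0.8741 × 2716 × 129.7 × 0.7210 = 3.086 × 10^5 m
   = 308.6 km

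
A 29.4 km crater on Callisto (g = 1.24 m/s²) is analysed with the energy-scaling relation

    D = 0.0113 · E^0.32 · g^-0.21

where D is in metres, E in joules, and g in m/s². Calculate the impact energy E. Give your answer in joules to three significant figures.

Rearranging: E = [D / (0.0113 · g^-0.21)]^(1/0.32).
D = 29400 m.
g^-0.21 = 1.24^-0.21 = 0.9558
D / (0.0113 × 0.9558) = 29400 / (0.01080) = 2.722 × 10^6
E = (2.722 × 10^6)^3.125 = 1.285 × 10^20 J

E ≈ 1.29 × 10^20 J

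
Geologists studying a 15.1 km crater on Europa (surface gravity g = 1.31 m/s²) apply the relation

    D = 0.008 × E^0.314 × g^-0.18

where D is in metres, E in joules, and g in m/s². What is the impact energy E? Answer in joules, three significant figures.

E ≈ 1.13 × 10^20 J

Rearranging: E = [D / (0.008 · g^-0.18)]^(1/0.314).
D = 15100 m.
g^-0.18 = 1.31^-0.18 = 0.9526
D / (0.008 × 0.9526) = 15100 / (7.621 × 10^-3) = 1.981 × 10^6
E = (1.981 × 10^6)^3.1847 = 1.132 × 10^20 J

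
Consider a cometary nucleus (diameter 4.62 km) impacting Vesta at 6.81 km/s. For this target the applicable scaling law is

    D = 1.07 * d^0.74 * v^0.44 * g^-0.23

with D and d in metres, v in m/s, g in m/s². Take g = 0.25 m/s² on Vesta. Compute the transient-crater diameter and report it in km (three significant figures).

In SI units: d = 4620 m, v = 6810 m/s.
d^0.74 = 4620^0.74 = 515.0
v^0.44 = 6810^0.44 = 48.59
g^-0.23 = 0.25^-0.23 = 1.376
D = 1.07 × 515.0 × 48.59 × 1.376 = 36843 m
   = 36.84 km

D ≈ 36.8 km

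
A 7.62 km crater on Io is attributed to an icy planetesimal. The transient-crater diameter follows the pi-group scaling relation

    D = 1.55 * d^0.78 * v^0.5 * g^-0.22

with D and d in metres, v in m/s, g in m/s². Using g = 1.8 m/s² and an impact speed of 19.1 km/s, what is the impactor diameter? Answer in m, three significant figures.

Rearranging for d: d = [D / (1.55 · 19100^0.5 · 1.8^-0.22)]^(1/0.78).
D = 7620 m.
19100^0.5 = 138.2
1.8^-0.22 = 0.8787
Denominator = 1.55 × 138.2 × 0.8787 = 188.2
D / 188.2 = 7620 / 188.2 = 40.49
d = 40.49^(1/0.78) = 40.49^1.2821 = 115.0 m

d ≈ 115 m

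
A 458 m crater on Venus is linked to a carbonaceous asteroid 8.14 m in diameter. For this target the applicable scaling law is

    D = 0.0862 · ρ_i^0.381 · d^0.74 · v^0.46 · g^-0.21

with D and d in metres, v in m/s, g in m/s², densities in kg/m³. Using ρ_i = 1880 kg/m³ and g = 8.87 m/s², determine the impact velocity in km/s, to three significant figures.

Rearranging for v: v = [D / (0.0862 · 1880^0.381 · 8.14^0.74 · 8.87^-0.21)]^(1/0.46).
1880^0.381 = 17.68
8.14^0.74 = 4.719
8.87^-0.21 = 0.6323
Denominator = 0.0862 × 17.68 × 4.719 × 0.6323 = 4.547
D / 4.547 = 458 / 4.547 = 100.7
v = 100.7^(1/0.46) = 100.7^2.1739 = 22614 m/s

v ≈ 22.6 km/s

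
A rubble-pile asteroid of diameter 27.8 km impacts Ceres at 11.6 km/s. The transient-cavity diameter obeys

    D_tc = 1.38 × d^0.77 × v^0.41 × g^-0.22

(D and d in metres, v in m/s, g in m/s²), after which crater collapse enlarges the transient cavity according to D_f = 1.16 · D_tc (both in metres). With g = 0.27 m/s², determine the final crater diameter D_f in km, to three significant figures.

In SI: d = 27800 m, v = 11600 m/s.
d^0.77 = 27800^0.77 = 2642
v^0.41 = 11600^0.41 = 46.39
g^-0.22 = 0.27^-0.22 = 1.334
D_tc = 1.38 × 2642 × 46.39 × 1.334 = 2.256 × 10^5 m
D_f = 1.16 × 2.256 × 10^5 = 2.617 × 10^5 m
     = 261.7 km

D_f ≈ 262 km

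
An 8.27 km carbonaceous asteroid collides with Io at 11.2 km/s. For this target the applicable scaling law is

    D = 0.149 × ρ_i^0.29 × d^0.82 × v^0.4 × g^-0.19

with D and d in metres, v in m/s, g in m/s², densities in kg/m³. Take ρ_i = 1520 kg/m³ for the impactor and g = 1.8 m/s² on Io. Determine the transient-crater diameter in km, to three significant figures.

D ≈ 75.8 km

In SI units: d = 8270 m, v = 11200 m/s.
ρ_i^0.29 = 1520^0.29 = 8.370
d^0.82 = 8270^0.82 = 1631
v^0.4 = 11200^0.4 = 41.66
g^-0.19 = 1.8^-0.19 = 0.8943
D = 0.149 × 8.370 × 1631 × 41.66 × 0.8943 = 75782 m
   = 75.78 km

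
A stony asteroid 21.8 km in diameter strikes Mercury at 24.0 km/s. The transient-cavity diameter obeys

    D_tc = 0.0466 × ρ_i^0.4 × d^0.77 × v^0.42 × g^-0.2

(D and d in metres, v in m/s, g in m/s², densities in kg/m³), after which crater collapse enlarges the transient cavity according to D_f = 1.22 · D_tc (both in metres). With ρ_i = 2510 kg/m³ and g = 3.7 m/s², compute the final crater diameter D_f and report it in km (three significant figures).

In SI: d = 21800 m, v = 24000 m/s.
ρ_i^0.4 = 2510^0.4 = 22.90
d^0.77 = 21800^0.77 = 2191
v^0.42 = 24000^0.42 = 69.13
g^-0.2 = 3.7^-0.2 = 0.7698
D_tc = 0.0466 × 22.90 × 2191 × 69.13 × 0.7698 = 1.244 × 10^5 m
D_f = 1.22 × 1.244 × 10^5 = 1.518 × 10^5 m
     = 151.8 km

D_f ≈ 152 km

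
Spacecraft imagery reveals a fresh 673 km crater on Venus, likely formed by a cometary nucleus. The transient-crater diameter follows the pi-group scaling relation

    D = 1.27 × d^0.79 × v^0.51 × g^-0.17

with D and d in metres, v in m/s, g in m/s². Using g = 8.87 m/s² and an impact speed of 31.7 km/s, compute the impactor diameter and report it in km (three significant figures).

Rearranging for d: d = [D / (1.27 · 31700^0.51 · 8.87^-0.17)]^(1/0.79).
D = 673000 m.
31700^0.51 = 197.5
8.87^-0.17 = 0.6900
Denominator = 1.27 × 197.5 × 0.6900 = 173.1
D / 173.1 = 673000 / 173.1 = 3888
d = 3888^(1/0.79) = 3888^1.2658 = 34984 m

d ≈ 35.0 km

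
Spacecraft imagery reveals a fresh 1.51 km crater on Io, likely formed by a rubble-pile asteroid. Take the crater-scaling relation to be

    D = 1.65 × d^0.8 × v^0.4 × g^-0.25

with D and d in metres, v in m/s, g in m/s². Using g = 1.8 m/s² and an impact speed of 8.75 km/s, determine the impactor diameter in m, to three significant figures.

Rearranging for d: d = [D / (1.65 · 8750^0.4 · 1.8^-0.25)]^(1/0.8).
D = 1510 m.
8750^0.4 = 37.74
1.8^-0.25 = 0.8633
Denominator = 1.65 × 37.74 × 0.8633 = 53.76
D / 53.76 = 1510 / 53.76 = 28.09
d = 28.09^(1/0.8) = 28.09^1.25 = 64.67 m

d ≈ 64.7 m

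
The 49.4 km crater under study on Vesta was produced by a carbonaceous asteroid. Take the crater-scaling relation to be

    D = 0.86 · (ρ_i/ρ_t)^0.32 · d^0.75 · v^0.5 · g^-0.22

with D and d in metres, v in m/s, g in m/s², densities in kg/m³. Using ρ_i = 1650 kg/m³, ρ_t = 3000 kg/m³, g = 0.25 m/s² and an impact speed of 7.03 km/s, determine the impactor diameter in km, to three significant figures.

d ≈ 5.19 km

Rearranging for d: d = [D / (0.86 · (1650/3000)^0.32 · 7030^0.5 · 0.25^-0.22)]^(1/0.75).
D = 49400 m.
(1650/3000)^0.32 = 0.8259
7030^0.5 = 83.85
0.25^-0.22 = 1.357
Denominator = 0.86 × 0.8259 × 83.85 × 1.357 = 80.82
D / 80.82 = 49400 / 80.82 = 611.2
d = 611.2^(1/0.75) = 611.2^1.3333 = 5186 m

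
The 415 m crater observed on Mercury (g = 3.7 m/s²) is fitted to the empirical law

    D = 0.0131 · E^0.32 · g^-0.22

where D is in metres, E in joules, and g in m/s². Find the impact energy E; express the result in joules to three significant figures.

E ≈ 2.85 × 10^14 J

Rearranging: E = [D / (0.0131 · g^-0.22)]^(1/0.32).
g^-0.22 = 3.7^-0.22 = 0.7499
D / (0.0131 × 0.7499) = 415 / (9.824 × 10^-3) = 4.224 × 10^4
E = (4.224 × 10^4)^3.125 = 2.854 × 10^14 J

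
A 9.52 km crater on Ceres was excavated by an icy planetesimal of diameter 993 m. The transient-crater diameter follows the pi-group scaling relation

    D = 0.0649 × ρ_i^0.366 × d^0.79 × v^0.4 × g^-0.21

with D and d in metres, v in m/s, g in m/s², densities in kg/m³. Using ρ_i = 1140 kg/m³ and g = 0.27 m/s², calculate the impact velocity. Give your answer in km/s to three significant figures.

Rearranging for v: v = [D / (0.0649 · 1140^0.366 · 993^0.79 · 0.27^-0.21)]^(1/0.4).
D = 9520 m.
1140^0.366 = 13.15
993^0.79 = 233.1
0.27^-0.21 = 1.316
Denominator = 0.0649 × 13.15 × 233.1 × 1.316 = 261.8
D / 261.8 = 9520 / 261.8 = 36.36
v = 36.36^(1/0.4) = 36.36^2.5 = 7972 m/s

v ≈ 7.97 km/s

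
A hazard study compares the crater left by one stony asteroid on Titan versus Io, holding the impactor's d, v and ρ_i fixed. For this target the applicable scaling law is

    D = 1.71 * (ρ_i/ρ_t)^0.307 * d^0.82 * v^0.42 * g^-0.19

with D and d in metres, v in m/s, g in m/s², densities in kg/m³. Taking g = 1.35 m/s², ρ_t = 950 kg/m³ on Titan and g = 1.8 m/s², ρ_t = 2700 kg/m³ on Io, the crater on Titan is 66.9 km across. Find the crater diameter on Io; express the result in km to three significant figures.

The impactor-only factors (d, v, ρ_i) cancel in the ratio, leaving D_Io/D_Titan = (g_Io/g_Titan)^-0.19 · (ρ_t,Titan/ρ_t,Io)^0.307.
(1.8/1.35)^-0.19 = 1.333^-0.19 = 0.9469
(950/2700)^0.307 = 0.3519^0.307 = 0.7257
Ratio = 0.9469 × 0.7257 = 0.6872
D_Io = 0.6872 × 66.9 km = 46.0 km

D ≈ 46.0 km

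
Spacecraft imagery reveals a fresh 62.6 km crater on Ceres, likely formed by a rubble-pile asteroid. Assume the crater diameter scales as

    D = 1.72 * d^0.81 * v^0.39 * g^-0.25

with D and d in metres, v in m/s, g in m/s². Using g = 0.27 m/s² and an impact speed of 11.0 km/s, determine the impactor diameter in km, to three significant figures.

Rearranging for d: d = [D / (1.72 · 11000^0.39 · 0.27^-0.25)]^(1/0.81).
D = 62600 m.
11000^0.39 = 37.68
0.27^-0.25 = 1.387
Denominator = 1.72 × 37.68 × 1.387 = 89.89
D / 89.89 = 62600 / 89.89 = 696.4
d = 696.4^(1/0.81) = 696.4^1.2346 = 3234 m

d ≈ 3.23 km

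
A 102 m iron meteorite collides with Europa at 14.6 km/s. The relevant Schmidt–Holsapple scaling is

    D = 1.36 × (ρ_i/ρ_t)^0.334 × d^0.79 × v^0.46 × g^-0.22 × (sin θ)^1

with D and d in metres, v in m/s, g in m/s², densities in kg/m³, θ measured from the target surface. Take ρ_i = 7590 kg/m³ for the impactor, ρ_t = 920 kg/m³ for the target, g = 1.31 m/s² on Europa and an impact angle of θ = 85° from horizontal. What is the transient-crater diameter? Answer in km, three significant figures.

In SI units: v = 14600 m/s.
(ρ_i/ρ_t)^0.334 = (7590/920)^0.334 = 2.023
d^0.79 = 102^0.79 = 38.62
v^0.46 = 14600^0.46 = 82.34
g^-0.22 = 1.31^-0.22 = 0.9423
(sin 85°)^1 = 0.9962^1 = 0.9962
D = 1.36 × 2.023 × 38.62 × 82.34 × 0.9423 × 0.9962 = 8213 m
   = 8.213 km

D ≈ 8.21 km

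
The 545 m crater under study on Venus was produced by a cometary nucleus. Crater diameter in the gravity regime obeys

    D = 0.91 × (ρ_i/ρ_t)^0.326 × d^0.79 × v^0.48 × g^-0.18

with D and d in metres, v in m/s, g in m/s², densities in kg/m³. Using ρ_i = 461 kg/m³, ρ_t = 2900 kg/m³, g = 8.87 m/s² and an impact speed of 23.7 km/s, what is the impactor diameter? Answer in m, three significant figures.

Rearranging for d: d = [D / (0.91 · (461/2900)^0.326 · 23700^0.48 · 8.87^-0.18)]^(1/0.79).
(461/2900)^0.326 = 0.5491
23700^0.48 = 125.9
8.87^-0.18 = 0.6751
Denominator = 0.91 × 0.5491 × 125.9 × 0.6751 = 42.47
D / 42.47 = 545 / 42.47 = 12.83
d = 12.83^(1/0.79) = 12.83^1.2658 = 25.28 m

d ≈ 25.3 m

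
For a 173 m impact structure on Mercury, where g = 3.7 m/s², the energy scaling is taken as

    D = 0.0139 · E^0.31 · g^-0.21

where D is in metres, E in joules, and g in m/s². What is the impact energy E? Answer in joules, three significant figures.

Rearranging: E = [D / (0.0139 · g^-0.21)]^(1/0.31).
g^-0.21 = 3.7^-0.21 = 0.7598
D / (0.0139 × 0.7598) = 173 / (0.01056) = 1.638 × 10^4
E = (1.638 × 10^4)^3.2258 = 3.931 × 10^13 J

E ≈ 3.93 × 10^13 J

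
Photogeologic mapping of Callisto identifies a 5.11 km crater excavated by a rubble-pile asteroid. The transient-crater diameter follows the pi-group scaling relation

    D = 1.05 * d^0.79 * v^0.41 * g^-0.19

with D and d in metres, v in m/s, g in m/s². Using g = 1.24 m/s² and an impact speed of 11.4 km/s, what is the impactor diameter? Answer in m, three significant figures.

d ≈ 384 m

Rearranging for d: d = [D / (1.05 · 11400^0.41 · 1.24^-0.19)]^(1/0.79).
D = 5110 m.
11400^0.41 = 46.06
1.24^-0.19 = 0.9600
Denominator = 1.05 × 46.06 × 0.9600 = 46.43
D / 46.43 = 5110 / 46.43 = 110.1
d = 110.1^(1/0.79) = 110.1^1.2658 = 384.1 m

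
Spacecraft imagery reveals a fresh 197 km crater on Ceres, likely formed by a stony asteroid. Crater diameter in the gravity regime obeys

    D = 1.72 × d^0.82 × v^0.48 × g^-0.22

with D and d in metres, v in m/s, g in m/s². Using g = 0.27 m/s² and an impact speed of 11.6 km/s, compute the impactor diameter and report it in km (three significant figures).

Rearranging for d: d = [D / (1.72 · 11600^0.48 · 0.27^-0.22)]^(1/0.82).
D = 197000 m.
11600^0.48 = 89.32
0.27^-0.22 = 1.334
Denominator = 1.72 × 89.32 × 1.334 = 204.9
D / 204.9 = 197000 / 204.9 = 961.4
d = 961.4^(1/0.82) = 961.4^1.2195 = 4342 m

d ≈ 4.34 km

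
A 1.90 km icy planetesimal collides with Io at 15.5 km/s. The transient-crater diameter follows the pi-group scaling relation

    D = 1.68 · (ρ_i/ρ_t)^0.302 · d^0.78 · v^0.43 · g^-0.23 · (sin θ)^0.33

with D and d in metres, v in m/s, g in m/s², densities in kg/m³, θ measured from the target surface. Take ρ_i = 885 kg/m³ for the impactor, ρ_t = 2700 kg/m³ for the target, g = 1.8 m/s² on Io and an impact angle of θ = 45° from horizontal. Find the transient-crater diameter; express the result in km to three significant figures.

D ≈ 21.4 km

In SI units: d = 1900 m, v = 15500 m/s.
(ρ_i/ρ_t)^0.302 = (885/2700)^0.302 = 0.7140
d^0.78 = 1900^0.78 = 360.9
v^0.43 = 15500^0.43 = 63.36
g^-0.23 = 1.8^-0.23 = 0.8735
(sin 45°)^0.33 = 0.7071^0.33 = 0.8919
D = 1.68 × 0.7140 × 360.9 × 63.36 × 0.8735 × 0.8919 = 21369 m
   = 21.37 km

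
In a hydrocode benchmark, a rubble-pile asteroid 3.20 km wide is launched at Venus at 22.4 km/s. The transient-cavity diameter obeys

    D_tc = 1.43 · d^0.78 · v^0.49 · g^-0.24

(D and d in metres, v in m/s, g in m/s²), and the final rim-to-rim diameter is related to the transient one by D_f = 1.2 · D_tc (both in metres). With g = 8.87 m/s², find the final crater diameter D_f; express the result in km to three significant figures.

D_f ≈ 74.6 km

In SI: d = 3200 m, v = 22400 m/s.
d^0.78 = 3200^0.78 = 542.0
v^0.49 = 22400^0.49 = 135.4
g^-0.24 = 8.87^-0.24 = 0.5922
D_tc = 1.43 × 542.0 × 135.4 × 0.5922 = 62150 m
D_f = 1.2 × 62150 = 74580 m
     = 74.58 km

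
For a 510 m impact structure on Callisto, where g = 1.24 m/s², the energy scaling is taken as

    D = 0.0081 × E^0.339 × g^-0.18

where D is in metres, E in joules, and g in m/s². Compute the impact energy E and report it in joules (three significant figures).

Rearranging: E = [D / (0.0081 · g^-0.18)]^(1/0.339).
g^-0.18 = 1.24^-0.18 = 0.9620
D / (0.0081 × 0.9620) = 510 / (7.792 × 10^-3) = 6.545 × 10^4
E = (6.545 × 10^4)^2.9499 = 1.609 × 10^14 J

E ≈ 1.61 × 10^14 J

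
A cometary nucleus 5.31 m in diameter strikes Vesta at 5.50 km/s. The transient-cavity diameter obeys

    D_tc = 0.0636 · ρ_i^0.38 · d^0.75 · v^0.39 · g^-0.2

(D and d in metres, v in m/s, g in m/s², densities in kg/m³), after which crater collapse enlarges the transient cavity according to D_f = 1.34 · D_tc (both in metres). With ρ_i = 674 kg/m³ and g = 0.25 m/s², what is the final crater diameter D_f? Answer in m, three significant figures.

D_f ≈ 134 m

v = 5500 m/s.
ρ_i^0.38 = 674^0.38 = 11.88
d^0.75 = 5.31^0.75 = 3.498
v^0.39 = 5500^0.39 = 28.76
g^-0.2 = 0.25^-0.2 = 1.320
D_tc = 0.0636 × 11.88 × 3.498 × 28.76 × 1.320 = 100.3 m
D_f = 1.34 × 100.3 = 134.4 m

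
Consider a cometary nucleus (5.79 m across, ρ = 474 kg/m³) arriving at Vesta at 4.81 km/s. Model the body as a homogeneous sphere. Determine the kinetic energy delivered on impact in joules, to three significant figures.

v = 4810 m/s.
Mass m = (π/6) ρ d³ = (π/6) × 474 × (5.79)³ = 4.817 × 10^4 kg
E = ½ m v² = 0.5 × 4.817 × 10^4 × (4810)² = 5.572 × 10^11 J

E ≈ 5.57 × 10^11 J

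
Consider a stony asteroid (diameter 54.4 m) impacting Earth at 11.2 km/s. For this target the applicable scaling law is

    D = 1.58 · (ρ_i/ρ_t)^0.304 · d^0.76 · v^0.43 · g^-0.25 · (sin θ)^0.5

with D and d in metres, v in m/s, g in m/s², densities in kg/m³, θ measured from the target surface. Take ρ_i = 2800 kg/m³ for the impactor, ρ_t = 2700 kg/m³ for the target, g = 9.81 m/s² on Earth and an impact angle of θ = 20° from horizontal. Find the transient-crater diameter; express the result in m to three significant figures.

D ≈ 606 m

In SI units: v = 11200 m/s.
(ρ_i/ρ_t)^0.304 = (2800/2700)^0.304 = 1.011
d^0.76 = 54.4^0.76 = 20.85
v^0.43 = 11200^0.43 = 55.10
g^-0.25 = 9.81^-0.25 = 0.5650
(sin 20°)^0.5 = 0.3420^0.5 = 0.5848
D = 1.58 × 1.011 × 20.85 × 55.10 × 0.5650 × 0.5848 = 606.3 m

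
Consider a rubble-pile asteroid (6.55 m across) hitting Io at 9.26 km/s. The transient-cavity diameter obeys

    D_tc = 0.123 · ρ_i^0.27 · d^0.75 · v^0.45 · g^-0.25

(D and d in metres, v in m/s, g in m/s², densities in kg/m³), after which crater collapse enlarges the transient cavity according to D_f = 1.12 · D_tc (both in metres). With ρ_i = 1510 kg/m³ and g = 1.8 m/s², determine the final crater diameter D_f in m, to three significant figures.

D_f ≈ 214 m

v = 9260 m/s.
ρ_i^0.27 = 1510^0.27 = 7.216
d^0.75 = 6.55^0.75 = 4.094
v^0.45 = 9260^0.45 = 60.95
g^-0.25 = 1.8^-0.25 = 0.8633
D_tc = 0.123 × 7.216 × 4.094 × 60.95 × 0.8633 = 191.2 m
D_f = 1.12 × 191.2 = 214.1 m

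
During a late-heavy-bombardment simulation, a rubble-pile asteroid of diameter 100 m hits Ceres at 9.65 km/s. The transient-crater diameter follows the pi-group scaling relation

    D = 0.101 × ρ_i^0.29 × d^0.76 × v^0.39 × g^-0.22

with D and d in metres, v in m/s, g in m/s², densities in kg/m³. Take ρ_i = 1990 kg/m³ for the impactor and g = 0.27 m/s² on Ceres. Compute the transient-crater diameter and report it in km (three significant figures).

D ≈ 1.45 km

In SI units: v = 9650 m/s.
ρ_i^0.29 = 1990^0.29 = 9.050
d^0.76 = 100^0.76 = 33.11
v^0.39 = 9650^0.39 = 35.81
g^-0.22 = 0.27^-0.22 = 1.334
D = 0.101 × 9.050 × 33.11 × 35.81 × 1.334 = 1446 m
   = 1.446 km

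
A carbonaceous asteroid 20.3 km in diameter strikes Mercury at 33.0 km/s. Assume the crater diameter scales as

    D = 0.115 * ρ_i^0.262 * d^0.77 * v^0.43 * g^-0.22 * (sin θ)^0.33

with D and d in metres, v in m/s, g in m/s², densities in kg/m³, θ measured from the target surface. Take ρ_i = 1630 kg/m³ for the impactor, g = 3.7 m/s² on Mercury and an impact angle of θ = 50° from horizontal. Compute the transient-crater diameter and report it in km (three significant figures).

In SI units: d = 20300 m, v = 33000 m/s.
ρ_i^0.262 = 1630^0.262 = 6.944
d^0.77 = 20300^0.77 = 2074
v^0.43 = 33000^0.43 = 87.69
g^-0.22 = 3.7^-0.22 = 0.7499
(sin 50°)^0.33 = 0.7660^0.33 = 0.9158
D = 0.115 × 6.944 × 2074 × 87.69 × 0.7499 × 0.9158 = 99740 m
   = 99.74 km

D ≈ 99.7 km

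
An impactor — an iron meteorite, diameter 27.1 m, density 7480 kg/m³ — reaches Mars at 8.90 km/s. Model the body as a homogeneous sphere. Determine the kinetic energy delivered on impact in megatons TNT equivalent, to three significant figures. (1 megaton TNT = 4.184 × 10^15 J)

v = 8900 m/s.
Mass m = (π/6) ρ d³ = (π/6) × 7480 × (27.1)³ = 7.795 × 10^7 kg
E = ½ m v² = 0.5 × 7.795 × 10^7 × (8900)² = 3.087 × 10^15 J
   = 3.087 × 10^15 / 4.184×10^15 = 0.7378 Mt

E ≈ 0.738 Mt TNT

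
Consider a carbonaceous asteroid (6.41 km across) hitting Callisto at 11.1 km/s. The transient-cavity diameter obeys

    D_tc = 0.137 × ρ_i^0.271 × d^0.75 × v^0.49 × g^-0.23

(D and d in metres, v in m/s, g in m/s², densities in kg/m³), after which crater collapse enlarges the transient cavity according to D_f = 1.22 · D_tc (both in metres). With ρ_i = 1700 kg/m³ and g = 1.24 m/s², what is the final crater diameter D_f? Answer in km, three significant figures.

D_f ≈ 82.1 km

In SI: d = 6410 m, v = 11100 m/s.
ρ_i^0.271 = 1700^0.271 = 7.507
d^0.75 = 6410^0.75 = 716.4
v^0.49 = 11100^0.49 = 95.99
g^-0.23 = 1.24^-0.23 = 0.9517
D_tc = 0.137 × 7.507 × 716.4 × 95.99 × 0.9517 = 67310 m
D_f = 1.22 × 67310 = 82118 m
     = 82.12 km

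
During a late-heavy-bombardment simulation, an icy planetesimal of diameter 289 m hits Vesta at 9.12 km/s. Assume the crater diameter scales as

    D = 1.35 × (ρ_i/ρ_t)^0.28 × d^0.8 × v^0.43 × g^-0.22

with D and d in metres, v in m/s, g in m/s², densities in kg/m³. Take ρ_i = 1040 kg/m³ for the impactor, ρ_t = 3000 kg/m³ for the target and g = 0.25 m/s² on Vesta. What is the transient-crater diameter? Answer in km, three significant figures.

In SI units: v = 9120 m/s.
(ρ_i/ρ_t)^0.28 = (1040/3000)^0.28 = 0.7433
d^0.8 = 289^0.8 = 93.05
v^0.43 = 9120^0.43 = 50.44
g^-0.22 = 0.25^-0.22 = 1.357
D = 1.35 × 0.7433 × 93.05 × 50.44 × 1.357 = 6391 m
   = 6.391 km

D ≈ 6.39 km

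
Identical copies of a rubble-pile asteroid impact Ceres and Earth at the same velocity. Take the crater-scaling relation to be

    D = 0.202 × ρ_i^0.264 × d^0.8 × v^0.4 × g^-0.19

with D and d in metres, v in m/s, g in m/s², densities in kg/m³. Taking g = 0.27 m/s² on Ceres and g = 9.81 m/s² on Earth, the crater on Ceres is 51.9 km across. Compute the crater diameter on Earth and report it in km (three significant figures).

D ≈ 26.2 km

All impactor-dependent factors cancel in the ratio, leaving D_Earth/D_Ceres = (g_Earth/g_Ceres)^-0.19.
(9.81/0.27)^-0.19 = 36.33^-0.19 = 0.5053
D_Earth = 0.5053 × 51.9 km = 26.2 km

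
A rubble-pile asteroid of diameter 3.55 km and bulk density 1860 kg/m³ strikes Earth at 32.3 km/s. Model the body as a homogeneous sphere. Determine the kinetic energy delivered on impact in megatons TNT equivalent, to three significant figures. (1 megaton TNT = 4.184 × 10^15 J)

d = 3550 m; v = 32300 m/s.
Mass m = (π/6) ρ d³ = (π/6) × 1860 × (3550)³ = 4.357 × 10^13 kg
E = ½ m v² = 0.5 × 4.357 × 10^13 × (32300)² = 2.273 × 10^22 J
   = 2.273 × 10^22 / 4.184×10^15 = 5.433 × 10^6 Mt

E ≈ 5.43 × 10^6 Mt TNT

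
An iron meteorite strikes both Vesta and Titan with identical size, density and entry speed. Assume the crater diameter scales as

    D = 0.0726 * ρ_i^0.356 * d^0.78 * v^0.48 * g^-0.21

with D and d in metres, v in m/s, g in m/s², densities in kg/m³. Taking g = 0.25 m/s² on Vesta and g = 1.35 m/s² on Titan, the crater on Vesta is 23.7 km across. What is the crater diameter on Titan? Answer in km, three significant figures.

D ≈ 16.6 km

All impactor-dependent factors cancel in the ratio, leaving D_Titan/D_Vesta = (g_Titan/g_Vesta)^-0.21.
(1.35/0.25)^-0.21 = 5.400^-0.21 = 0.7018
D_Titan = 0.7018 × 23.7 km = 16.6 km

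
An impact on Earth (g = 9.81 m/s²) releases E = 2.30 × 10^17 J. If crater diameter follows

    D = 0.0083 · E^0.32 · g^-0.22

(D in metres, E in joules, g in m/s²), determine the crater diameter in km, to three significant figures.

D ≈ 1.81 km

E^0.32 = (2.30 × 10^17)^0.32 = 3.595 × 10^5
g^-0.22 = 9.81^-0.22 = 0.6051
D = 0.0083 × 3.595 × 10^5 × 0.6051 = 1806 m
   = 1.806 km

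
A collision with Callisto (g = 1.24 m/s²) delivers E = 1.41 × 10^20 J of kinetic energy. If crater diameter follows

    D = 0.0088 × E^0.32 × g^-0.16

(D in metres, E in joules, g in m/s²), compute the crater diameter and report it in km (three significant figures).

E^0.32 = (1.41 × 10^20)^0.32 = 2.804 × 10^6
g^-0.16 = 1.24^-0.16 = 0.9662
D = 0.0088 × 2.804 × 10^6 × 0.9662 = 23841 m
   = 23.84 km

D ≈ 23.8 km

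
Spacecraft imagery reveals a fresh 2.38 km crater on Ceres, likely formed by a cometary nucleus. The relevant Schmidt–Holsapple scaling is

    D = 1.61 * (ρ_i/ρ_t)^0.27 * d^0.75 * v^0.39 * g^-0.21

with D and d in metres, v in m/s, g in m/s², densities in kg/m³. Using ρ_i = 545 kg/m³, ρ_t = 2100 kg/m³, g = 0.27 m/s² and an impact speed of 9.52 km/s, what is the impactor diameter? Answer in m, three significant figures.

Rearranging for d: d = [D / (1.61 · (545/2100)^0.27 · 9520^0.39 · 0.27^-0.21)]^(1/0.75).
D = 2380 m.
(545/2100)^0.27 = 0.6947
9520^0.39 = 35.62
0.27^-0.21 = 1.316
Denominator = 1.61 × 0.6947 × 35.62 × 1.316 = 52.43
D / 52.43 = 2380 / 52.43 = 45.39
d = 45.39^(1/0.75) = 45.39^1.3333 = 161.9 m

d ≈ 162 m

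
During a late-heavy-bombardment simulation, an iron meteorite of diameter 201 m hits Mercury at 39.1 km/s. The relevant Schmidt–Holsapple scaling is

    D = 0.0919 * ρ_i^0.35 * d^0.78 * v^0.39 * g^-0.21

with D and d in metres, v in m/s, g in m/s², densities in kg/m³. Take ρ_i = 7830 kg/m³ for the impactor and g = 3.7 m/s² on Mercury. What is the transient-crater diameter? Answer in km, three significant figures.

In SI units: v = 39100 m/s.
ρ_i^0.35 = 7830^0.35 = 23.06
d^0.78 = 201^0.78 = 62.59
v^0.39 = 39100^0.39 = 61.79
g^-0.21 = 3.7^-0.21 = 0.7598
D = 0.0919 × 23.06 × 62.59 × 61.79 × 0.7598 = 6227 m
   = 6.227 km

D ≈ 6.23 km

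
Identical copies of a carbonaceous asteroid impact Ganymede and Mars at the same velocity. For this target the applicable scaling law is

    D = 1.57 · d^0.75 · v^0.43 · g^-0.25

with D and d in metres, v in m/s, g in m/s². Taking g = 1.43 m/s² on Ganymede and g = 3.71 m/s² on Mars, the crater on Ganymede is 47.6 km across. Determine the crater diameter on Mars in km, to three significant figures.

All impactor-dependent factors cancel in the ratio, leaving D_Mars/D_Ganymede = (g_Mars/g_Ganymede)^-0.25.
(3.71/1.43)^-0.25 = 2.594^-0.25 = 0.7880
D_Mars = 0.7880 × 47.6 km = 37.5 km

D ≈ 37.5 km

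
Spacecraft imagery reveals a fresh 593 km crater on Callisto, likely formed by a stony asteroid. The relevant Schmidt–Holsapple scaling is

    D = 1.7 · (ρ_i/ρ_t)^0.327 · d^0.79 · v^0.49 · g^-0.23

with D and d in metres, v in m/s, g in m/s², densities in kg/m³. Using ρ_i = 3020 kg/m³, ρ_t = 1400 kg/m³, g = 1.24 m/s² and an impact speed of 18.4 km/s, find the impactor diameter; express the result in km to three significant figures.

d ≈ 18.2 km

Rearranging for d: d = [D / (1.7 · (3020/1400)^0.327 · 18400^0.49 · 1.24^-0.23)]^(1/0.79).
D = 593000 m.
(3020/1400)^0.327 = 1.286
18400^0.49 = 123.0
1.24^-0.23 = 0.9517
Denominator = 1.7 × 1.286 × 123.0 × 0.9517 = 255.9
D / 255.9 = 593000 / 255.9 = 2317
d = 2317^(1/0.79) = 2317^1.2658 = 18169 m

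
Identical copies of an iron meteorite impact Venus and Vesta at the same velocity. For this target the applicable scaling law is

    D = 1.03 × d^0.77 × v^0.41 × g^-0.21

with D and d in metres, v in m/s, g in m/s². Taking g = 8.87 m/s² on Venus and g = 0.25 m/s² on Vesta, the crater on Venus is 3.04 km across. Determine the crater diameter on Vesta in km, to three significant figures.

All impactor-dependent factors cancel in the ratio, leaving D_Vesta/D_Venus = (g_Vesta/g_Venus)^-0.21.
(0.25/8.87)^-0.21 = 0.02818^-0.21 = 2.116
D_Vesta = 2.116 × 3.04 km = 6.43 km

D ≈ 6.43 km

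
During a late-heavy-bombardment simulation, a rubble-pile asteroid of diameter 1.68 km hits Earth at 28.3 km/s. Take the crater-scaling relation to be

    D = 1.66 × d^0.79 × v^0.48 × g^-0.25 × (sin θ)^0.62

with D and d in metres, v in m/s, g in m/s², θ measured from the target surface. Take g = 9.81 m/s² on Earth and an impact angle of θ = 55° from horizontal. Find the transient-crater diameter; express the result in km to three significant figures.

In SI units: d = 1680 m, v = 28300 m/s.
d^0.79 = 1680^0.79 = 353.2
v^0.48 = 28300^0.48 = 137.0
g^-0.25 = 9.81^-0.25 = 0.5650
(sin 55°)^0.62 = 0.8192^0.62 = 0.8837
D = 1.66 × 353.2 × 137.0 × 0.5650 × 0.8837 = 40105 m
   = 40.11 km

D ≈ 40.1 km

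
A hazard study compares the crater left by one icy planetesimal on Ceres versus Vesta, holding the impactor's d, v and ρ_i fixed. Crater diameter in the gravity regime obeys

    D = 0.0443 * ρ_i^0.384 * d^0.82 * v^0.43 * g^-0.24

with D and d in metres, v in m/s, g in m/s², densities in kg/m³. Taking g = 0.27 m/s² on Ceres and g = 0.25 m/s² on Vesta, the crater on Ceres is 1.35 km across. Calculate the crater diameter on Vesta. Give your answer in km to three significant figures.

D ≈ 1.38 km

All impactor-dependent factors cancel in the ratio, leaving D_Vesta/D_Ceres = (g_Vesta/g_Ceres)^-0.24.
(0.25/0.27)^-0.24 = 0.9259^-0.24 = 1.019
D_Vesta = 1.019 × 1.35 km = 1.38 km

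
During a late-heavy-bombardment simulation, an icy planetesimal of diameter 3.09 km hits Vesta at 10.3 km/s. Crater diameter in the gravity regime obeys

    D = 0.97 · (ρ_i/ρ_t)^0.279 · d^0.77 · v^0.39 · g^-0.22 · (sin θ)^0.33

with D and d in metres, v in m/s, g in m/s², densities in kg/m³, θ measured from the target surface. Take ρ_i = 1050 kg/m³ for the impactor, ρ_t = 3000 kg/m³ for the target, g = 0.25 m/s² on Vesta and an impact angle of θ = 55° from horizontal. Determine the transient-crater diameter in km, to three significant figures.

In SI units: d = 3090 m, v = 10300 m/s.
(ρ_i/ρ_t)^0.279 = (1050/3000)^0.279 = 0.7461
d^0.77 = 3090^0.77 = 486.7
v^0.39 = 10300^0.39 = 36.73
g^-0.22 = 0.25^-0.22 = 1.357
(sin 55°)^0.33 = 0.8192^0.33 = 0.9363
D = 0.97 × 0.7461 × 486.7 × 36.73 × 1.357 × 0.9363 = 16438 m
   = 16.44 km

D ≈ 16.4 km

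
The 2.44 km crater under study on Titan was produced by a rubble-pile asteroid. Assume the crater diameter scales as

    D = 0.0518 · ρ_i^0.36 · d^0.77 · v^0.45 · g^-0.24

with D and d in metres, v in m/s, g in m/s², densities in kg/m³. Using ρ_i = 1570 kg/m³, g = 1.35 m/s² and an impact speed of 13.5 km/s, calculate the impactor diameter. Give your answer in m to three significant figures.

Rearranging for d: d = [D / (0.0518 · 1570^0.36 · 13500^0.45 · 1.35^-0.24)]^(1/0.77).
D = 2440 m.
1570^0.36 = 14.14
13500^0.45 = 72.22
1.35^-0.24 = 0.9305
Denominator = 0.0518 × 14.14 × 72.22 × 0.9305 = 49.22
D / 49.22 = 2440 / 49.22 = 49.57
d = 49.57^(1/0.77) = 49.57^1.2987 = 159.1 m

d ≈ 159 m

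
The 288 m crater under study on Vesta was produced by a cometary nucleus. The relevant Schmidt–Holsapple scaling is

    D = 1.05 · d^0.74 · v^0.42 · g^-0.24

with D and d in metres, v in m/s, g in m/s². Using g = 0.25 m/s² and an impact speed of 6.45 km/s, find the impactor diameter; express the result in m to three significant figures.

Rearranging for d: d = [D / (1.05 · 6450^0.42 · 0.25^-0.24)]^(1/0.74).
6450^0.42 = 39.81
0.25^-0.24 = 1.395
Denominator = 1.05 × 39.81 × 1.395 = 58.31
D / 58.31 = 288 / 58.31 = 4.939
d = 4.939^(1/0.74) = 4.939^1.3514 = 8.657 m

d ≈ 8.66 m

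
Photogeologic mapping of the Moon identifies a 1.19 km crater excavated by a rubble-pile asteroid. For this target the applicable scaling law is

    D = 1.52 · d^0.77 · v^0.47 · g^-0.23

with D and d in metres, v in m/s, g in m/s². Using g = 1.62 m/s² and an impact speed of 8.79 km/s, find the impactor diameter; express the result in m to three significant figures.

Rearranging for d: d = [D / (1.52 · 8790^0.47 · 1.62^-0.23)]^(1/0.77).
D = 1190 m.
8790^0.47 = 71.40
1.62^-0.23 = 0.8950
Denominator = 1.52 × 71.40 × 0.8950 = 97.13
D / 97.13 = 1190 / 97.13 = 12.25
d = 12.25^(1/0.77) = 12.25^1.2987 = 25.89 m

d ≈ 25.9 m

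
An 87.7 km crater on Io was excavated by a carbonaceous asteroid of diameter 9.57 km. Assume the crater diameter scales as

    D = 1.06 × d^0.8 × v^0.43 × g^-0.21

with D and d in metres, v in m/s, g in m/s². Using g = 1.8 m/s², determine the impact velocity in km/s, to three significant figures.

Rearranging for v: v = [D / (1.06 · 9570^0.8 · 1.8^-0.21)]^(1/0.43).
D = 87700 m.
9570^0.8 = 1530
1.8^-0.21 = 0.8839
Denominator = 1.06 × 1530 × 0.8839 = 1434
D / 1434 = 87700 / 1434 = 61.16
v = 61.16^(1/0.43) = 61.16^2.3256 = 14276 m/s

v ≈ 14.3 km/s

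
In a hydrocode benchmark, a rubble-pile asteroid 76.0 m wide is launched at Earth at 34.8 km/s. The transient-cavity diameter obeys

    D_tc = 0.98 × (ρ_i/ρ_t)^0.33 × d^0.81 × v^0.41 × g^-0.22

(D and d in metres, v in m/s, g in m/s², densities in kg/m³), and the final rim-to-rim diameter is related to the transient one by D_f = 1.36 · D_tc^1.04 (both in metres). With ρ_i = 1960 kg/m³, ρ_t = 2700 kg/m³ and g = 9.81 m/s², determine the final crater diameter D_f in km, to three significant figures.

v = 34800 m/s.
(ρ_i/ρ_t)^0.33 = (1960/2700)^0.33 = 0.8997
d^0.81 = 76^0.81 = 33.38
v^0.41 = 34800^0.41 = 72.79
g^-0.22 = 9.81^-0.22 = 0.6051
D_tc = 0.98 × 0.8997 × 33.38 × 72.79 × 0.6051 = 1296 m
D_f = 1.36 × (1296)^1.04 = 2348 m
     = 2.348 km

D_f ≈ 2.35 km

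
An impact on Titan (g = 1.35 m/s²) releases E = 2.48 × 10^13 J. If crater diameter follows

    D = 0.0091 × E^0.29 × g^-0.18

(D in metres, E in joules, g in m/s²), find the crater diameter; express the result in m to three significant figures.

E^0.29 = (2.48 × 10^13)^0.29 = 7.663 × 10^3
g^-0.18 = 1.35^-0.18 = 0.9474
D = 0.0091 × 7.663 × 10^3 × 0.9474 = 66.07 m

D ≈ 66.1 m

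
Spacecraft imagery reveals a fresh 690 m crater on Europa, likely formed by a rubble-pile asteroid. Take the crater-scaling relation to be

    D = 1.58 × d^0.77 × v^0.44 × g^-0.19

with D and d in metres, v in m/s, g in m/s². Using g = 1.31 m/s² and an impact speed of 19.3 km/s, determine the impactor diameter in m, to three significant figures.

d ≈ 10.2 m

Rearranging for d: d = [D / (1.58 · 19300^0.44 · 1.31^-0.19)]^(1/0.77).
19300^0.44 = 76.85
1.31^-0.19 = 0.9500
Denominator = 1.58 × 76.85 × 0.9500 = 115.4
D / 115.4 = 690 / 115.4 = 5.979
d = 5.979^(1/0.77) = 5.979^1.2987 = 10.20 m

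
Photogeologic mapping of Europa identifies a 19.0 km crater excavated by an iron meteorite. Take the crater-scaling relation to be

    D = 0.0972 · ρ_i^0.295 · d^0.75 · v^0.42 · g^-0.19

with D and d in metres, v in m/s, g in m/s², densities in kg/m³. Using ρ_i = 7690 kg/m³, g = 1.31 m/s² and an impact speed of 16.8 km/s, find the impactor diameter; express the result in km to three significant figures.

d ≈ 1.55 km

Rearranging for d: d = [D / (0.0972 · 7690^0.295 · 16800^0.42 · 1.31^-0.19)]^(1/0.75).
D = 19000 m.
7690^0.295 = 14.01
16800^0.42 = 59.52
1.31^-0.19 = 0.9500
Denominator = 0.0972 × 14.01 × 59.52 × 0.9500 = 77.00
D / 77.00 = 19000 / 77.00 = 246.8
d = 246.8^(1/0.75) = 246.8^1.3333 = 1548 m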